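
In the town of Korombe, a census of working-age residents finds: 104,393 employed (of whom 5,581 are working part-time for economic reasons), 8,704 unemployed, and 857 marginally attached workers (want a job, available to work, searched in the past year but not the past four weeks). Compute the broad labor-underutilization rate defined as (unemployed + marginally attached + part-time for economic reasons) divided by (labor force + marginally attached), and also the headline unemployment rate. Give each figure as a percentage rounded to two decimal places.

Labor force = 104,393 + 8,704 = 113,097.
Numerator = 8,704 + 857 + 5,581 = 15,142.
Denominator = 113,097 + 857 = 113,954.
Broad rate = 15,142 / 113,954 = 13.29%.
Headline unemployment rate = 8,704 / 113,097 = 7.70%.

Broad underutilization rate ≈ 13.29%; headline unemployment rate ≈ 7.70%.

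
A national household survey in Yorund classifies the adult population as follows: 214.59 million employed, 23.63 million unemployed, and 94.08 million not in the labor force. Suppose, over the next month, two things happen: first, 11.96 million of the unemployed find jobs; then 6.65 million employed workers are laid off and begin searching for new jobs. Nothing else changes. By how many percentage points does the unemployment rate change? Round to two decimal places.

The unemployment rate changes by −2.23 percentage points.

Initially, labor force = 214.59 + 23.63 = 238.22 million, so u = 23.63/238.22 = 9.92%.
After the first change, unemployed falls and employed rises by 11.96; labor force unchanged → E = 226.55, U = 11.67, labor force = 238.22 million.
After the second change, employed falls and unemployed rises by 6.65; labor force unchanged → E = 219.90, U = 18.32, labor force = 238.22 million.
New unemployment rate = 18.32 / 238.22 = 7.69%.
Change = 7.69% − 9.92% = −2.23 percentage points.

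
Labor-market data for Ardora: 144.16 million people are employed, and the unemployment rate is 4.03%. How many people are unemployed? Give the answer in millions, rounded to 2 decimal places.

About 6.05 million are unemployed.

Let U be the number unemployed. The labor force is E + U, and U/(E+U) = 0.0403.
So U = 0.0403 × 144.16 / (1 − 0.0403) = 5.8096 / 0.9597 ≈ 6.05 million.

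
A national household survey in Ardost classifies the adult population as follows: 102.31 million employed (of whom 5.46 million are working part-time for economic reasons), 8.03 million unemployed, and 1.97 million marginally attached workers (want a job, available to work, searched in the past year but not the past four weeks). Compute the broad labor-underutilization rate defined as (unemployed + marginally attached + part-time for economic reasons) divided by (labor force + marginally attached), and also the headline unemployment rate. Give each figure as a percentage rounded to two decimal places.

Broad underutilization rate ≈ 13.77%; headline unemployment rate ≈ 7.28%.

Labor force = 102.31 + 8.03 = 110.34 million.
Numerator = 8.03 + 1.97 + 5.46 = 15.46 million.
Denominator = 110.34 + 1.97 = 112.31 million.
Broad rate = 15.46 / 112.31 = 13.77%.
Headline unemployment rate = 8.03 / 110.34 = 7.28%.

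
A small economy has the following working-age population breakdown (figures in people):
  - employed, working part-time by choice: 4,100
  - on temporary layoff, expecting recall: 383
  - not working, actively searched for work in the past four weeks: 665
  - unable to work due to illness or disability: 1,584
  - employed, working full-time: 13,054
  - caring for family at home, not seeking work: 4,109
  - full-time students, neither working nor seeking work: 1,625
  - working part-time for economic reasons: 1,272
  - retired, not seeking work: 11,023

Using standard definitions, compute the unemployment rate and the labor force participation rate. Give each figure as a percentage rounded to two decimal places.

Unemployment rate ≈ 5.38%; labor force participation rate ≈ 51.50%.

Employed = 4,100 + 13,054 + 1,272 = 18,426 (anyone who worked, including part-time for economic reasons, counts as employed).
Unemployed = 383 + 665 = 1,048 (jobless and actively searching, or on temporary layoff).
Labor force = 18,426 + 1,048 = 19,474.
Not in labor force = 1,584 + 4,109 + 1,625 + 11,023 = 18,341 (those not working and not actively searching are outside the labor force).
Civilian working-age population = 19,474 + 18,341 = 37,815.
Unemployment rate = 1,048 / 19,474 = 5.38%.
Labor force participation rate = 19,474 / 37,815 = 51.50%.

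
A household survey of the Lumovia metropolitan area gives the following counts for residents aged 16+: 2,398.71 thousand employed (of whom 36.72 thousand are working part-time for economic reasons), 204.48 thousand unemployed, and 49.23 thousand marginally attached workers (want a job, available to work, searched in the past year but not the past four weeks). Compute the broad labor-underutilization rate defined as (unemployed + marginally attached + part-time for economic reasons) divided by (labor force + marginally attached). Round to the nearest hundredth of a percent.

Broad underutilization rate ≈ 10.95%.

Labor force = 2,398.71 + 204.48 = 2,603.19 thousand.
Numerator = 204.48 + 49.23 + 36.72 = 290.43 thousand.
Denominator = 2,603.19 + 49.23 = 2,652.42 thousand.
Broad rate = 290.43 / 2,652.42 = 10.95%.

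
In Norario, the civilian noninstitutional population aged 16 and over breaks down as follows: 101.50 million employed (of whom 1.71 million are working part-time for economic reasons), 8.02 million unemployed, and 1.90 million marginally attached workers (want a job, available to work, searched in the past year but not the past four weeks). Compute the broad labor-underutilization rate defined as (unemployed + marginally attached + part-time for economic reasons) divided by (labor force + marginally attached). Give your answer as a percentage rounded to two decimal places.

Labor force = 101.50 + 8.02 = 109.52 million.
Numerator = 8.02 + 1.90 + 1.71 = 11.63 million.
Denominator = 109.52 + 1.90 = 111.42 million.
Broad rate = 11.63 / 111.42 = 10.44%.

Broad underutilization rate ≈ 10.44%.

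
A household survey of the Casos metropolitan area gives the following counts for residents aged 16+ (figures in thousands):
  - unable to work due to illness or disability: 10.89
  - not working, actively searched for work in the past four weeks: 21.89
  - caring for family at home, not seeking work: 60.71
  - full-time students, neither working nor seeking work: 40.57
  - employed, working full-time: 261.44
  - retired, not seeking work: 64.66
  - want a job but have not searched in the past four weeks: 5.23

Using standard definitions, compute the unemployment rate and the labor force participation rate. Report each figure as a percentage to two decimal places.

Employed = 261.44 thousand.
Unemployed = 21.89 thousand.
Labor force = 261.44 + 21.89 = 283.33 thousand.
Not in labor force = 10.89 + 60.71 + 40.57 + 64.66 + 5.23 = 182.06 thousand (those not working and not actively searching are outside the labor force — including those who want a job but have given up searching).
Civilian working-age population = 283.33 + 182.06 = 465.39 thousand.
Unemployment rate = 21.89 / 283.33 = 7.73%.
Labor force participation rate = 283.33 / 465.39 = 60.88%.

Unemployment rate ≈ 7.73%; labor force participation rate ≈ 60.88%.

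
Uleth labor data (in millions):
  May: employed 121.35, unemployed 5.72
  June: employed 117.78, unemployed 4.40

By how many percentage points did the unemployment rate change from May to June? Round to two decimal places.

May: labor force = 121.35 + 5.72 = 127.07; u = 5.72/127.07 = 4.50%.
June: labor force = 117.78 + 4.40 = 122.18; u = 4.40/122.18 = 3.60%.
Change = 3.60% − 4.50% = −0.90 pp.

The unemployment rate changed by −0.90 percentage points.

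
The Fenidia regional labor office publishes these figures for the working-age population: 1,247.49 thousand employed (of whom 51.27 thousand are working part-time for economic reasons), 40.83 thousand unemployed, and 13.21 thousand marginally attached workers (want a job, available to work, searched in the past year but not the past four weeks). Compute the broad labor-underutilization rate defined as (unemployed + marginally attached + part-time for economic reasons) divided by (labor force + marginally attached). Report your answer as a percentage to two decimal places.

Labor force = 1,247.49 + 40.83 = 1,288.32 thousand.
Numerator = 40.83 + 13.21 + 51.27 = 105.31 thousand.
Denominator = 1,288.32 + 13.21 = 1,301.53 thousand.
Broad rate = 105.31 / 1,301.53 = 8.09%.

Broad underutilization rate ≈ 8.09%.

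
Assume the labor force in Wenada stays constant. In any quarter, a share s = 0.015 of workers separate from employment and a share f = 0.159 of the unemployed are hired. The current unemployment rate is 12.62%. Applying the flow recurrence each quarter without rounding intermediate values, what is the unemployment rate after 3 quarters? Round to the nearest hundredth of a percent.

Unemployment rate after three quarters ≈ 10.87%.

With a fixed labor force, u_{t+1} = u_t + s·(1−u_t) − f·u_t = u_t·(1−s−f) + s.
Here 1−s−f = 0.826 and s = 0.015.
u_1 = 0.126200 × 0.826 + 0.015 = 0.119241.
u_2 = 0.119241 × 0.826 + 0.015 = 0.113493.
u_3 = 0.113493 × 0.826 + 0.015 = 0.108745.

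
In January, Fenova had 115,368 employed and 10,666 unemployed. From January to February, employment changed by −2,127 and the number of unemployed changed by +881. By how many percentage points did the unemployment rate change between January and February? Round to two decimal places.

The unemployment rate changed by +0.79 percentage points.

January: labor force = 115,368 + 10,666 = 126,034; u = 10,666/126,034 = 8.46%.
February: labor force = 113,241 + 11,547 = 124,788; u = 11,547/124,788 = 9.25%.
Change = 9.25% − 8.46% = +0.79 pp.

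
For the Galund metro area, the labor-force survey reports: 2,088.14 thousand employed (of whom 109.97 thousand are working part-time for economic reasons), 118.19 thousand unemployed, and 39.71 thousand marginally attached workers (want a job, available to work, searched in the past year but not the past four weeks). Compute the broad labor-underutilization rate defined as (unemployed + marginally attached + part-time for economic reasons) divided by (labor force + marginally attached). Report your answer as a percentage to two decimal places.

Labor force = 2,088.14 + 118.19 = 2,206.33 thousand.
Numerator = 118.19 + 39.71 + 109.97 = 267.87 thousand.
Denominator = 2,206.33 + 39.71 = 2,246.04 thousand.
Broad rate = 267.87 / 2,246.04 = 11.93%.

Broad underutilization rate ≈ 11.93%.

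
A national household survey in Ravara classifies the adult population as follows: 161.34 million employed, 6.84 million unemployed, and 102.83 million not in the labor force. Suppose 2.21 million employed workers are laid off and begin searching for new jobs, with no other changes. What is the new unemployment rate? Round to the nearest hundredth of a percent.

New unemployment rate ≈ 5.38%.

Initially, labor force = 161.34 + 6.84 = 168.18 million, so u = 6.84/168.18 = 4.07%.
After the change, employed falls and unemployed rises by 2.21; labor force unchanged → E = 159.13, U = 9.05, labor force = 168.18 million.
New unemployment rate = 9.05 / 168.18 = 5.38%.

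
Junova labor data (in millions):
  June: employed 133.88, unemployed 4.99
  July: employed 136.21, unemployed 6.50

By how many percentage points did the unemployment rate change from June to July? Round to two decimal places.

The unemployment rate changed by +0.96 percentage points.

June: labor force = 133.88 + 4.99 = 138.87; u = 4.99/138.87 = 3.59%.
July: labor force = 136.21 + 6.50 = 142.71; u = 6.50/142.71 = 4.55%.
Change = 4.55% − 3.59% = +0.96 pp.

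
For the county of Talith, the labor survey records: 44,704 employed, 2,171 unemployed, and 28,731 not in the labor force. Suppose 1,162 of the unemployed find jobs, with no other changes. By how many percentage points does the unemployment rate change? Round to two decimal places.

Initially, labor force = 44,704 + 2,171 = 46,875, so u = 2,171/46,875 = 4.63%.
After the change, unemployed falls and employed rises by 1,162; labor force unchanged → E = 45,866, U = 1,009, labor force = 46,875.
New unemployment rate = 1,009 / 46,875 = 2.15%.
Change = 2.15% − 4.63% = −2.48 percentage points.

The unemployment rate changes by −2.48 percentage points.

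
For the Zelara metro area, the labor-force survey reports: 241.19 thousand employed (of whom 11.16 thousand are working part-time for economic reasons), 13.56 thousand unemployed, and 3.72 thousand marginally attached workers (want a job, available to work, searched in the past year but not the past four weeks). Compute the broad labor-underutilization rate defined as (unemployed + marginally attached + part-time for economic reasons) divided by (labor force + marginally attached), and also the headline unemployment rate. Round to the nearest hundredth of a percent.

Broad underutilization rate ≈ 11.00%; headline unemployment rate ≈ 5.32%.

Labor force = 241.19 + 13.56 = 254.75 thousand.
Numerator = 13.56 + 3.72 + 11.16 = 28.44 thousand.
Denominator = 254.75 + 3.72 = 258.47 thousand.
Broad rate = 28.44 / 258.47 = 11.00%.
Headline unemployment rate = 13.56 / 254.75 = 5.32%.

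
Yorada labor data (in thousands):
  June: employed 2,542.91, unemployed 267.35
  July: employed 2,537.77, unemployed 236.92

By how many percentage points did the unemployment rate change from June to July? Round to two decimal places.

The unemployment rate changed by −0.97 percentage points.

June: labor force = 2,542.91 + 267.35 = 2,810.26; u = 267.35/2,810.26 = 9.51%.
July: labor force = 2,537.77 + 236.92 = 2,774.69; u = 236.92/2,774.69 = 8.54%.
Change = 8.54% − 9.51% = −0.97 pp.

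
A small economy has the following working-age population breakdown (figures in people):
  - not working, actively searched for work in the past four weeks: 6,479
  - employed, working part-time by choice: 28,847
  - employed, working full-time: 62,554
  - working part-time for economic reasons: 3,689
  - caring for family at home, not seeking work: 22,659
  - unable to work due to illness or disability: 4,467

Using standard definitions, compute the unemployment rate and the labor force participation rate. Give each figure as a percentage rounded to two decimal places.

Employed = 28,847 + 62,554 + 3,689 = 95,090 (anyone who worked, including part-time for economic reasons, counts as employed).
Unemployed = 6,479.
Labor force = 95,090 + 6,479 = 101,569.
Not in labor force = 22,659 + 4,467 = 27,126 (those not working and not actively searching are outside the labor force).
Civilian working-age population = 101,569 + 27,126 = 128,695.
Unemployment rate = 6,479 / 101,569 = 6.38%.
Labor force participation rate = 101,569 / 128,695 = 78.92%.

Unemployment rate ≈ 6.38%; labor force participation rate ≈ 78.92%.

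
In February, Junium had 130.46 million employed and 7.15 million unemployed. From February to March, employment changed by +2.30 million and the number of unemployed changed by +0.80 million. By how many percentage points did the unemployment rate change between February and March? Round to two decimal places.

February: labor force = 130.46 + 7.15 = 137.61; u = 7.15/137.61 = 5.20%.
March: labor force = 132.76 + 7.95 = 140.71; u = 7.95/140.71 = 5.65%.
Change = 5.65% − 5.20% = +0.45 pp.

The unemployment rate changed by +0.45 percentage points.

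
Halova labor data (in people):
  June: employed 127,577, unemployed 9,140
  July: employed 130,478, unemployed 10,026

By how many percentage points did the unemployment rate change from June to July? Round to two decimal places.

The unemployment rate changed by +0.45 percentage points.

June: labor force = 127,577 + 9,140 = 136,717; u = 9,140/136,717 = 6.69%.
July: labor force = 130,478 + 10,026 = 140,504; u = 10,026/140,504 = 7.14%.
Change = 7.14% − 6.69% = +0.45 pp.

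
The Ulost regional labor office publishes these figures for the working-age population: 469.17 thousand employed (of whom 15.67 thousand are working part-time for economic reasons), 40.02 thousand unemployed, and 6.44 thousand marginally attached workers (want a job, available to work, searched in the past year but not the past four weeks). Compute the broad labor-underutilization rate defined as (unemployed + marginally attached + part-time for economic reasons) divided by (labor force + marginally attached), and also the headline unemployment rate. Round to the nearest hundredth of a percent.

Labor force = 469.17 + 40.02 = 509.19 thousand.
Numerator = 40.02 + 6.44 + 15.67 = 62.13 thousand.
Denominator = 509.19 + 6.44 = 515.63 thousand.
Broad rate = 62.13 / 515.63 = 12.05%.
Headline unemployment rate = 40.02 / 509.19 = 7.86%.

Broad underutilization rate ≈ 12.05%; headline unemployment rate ≈ 7.86%.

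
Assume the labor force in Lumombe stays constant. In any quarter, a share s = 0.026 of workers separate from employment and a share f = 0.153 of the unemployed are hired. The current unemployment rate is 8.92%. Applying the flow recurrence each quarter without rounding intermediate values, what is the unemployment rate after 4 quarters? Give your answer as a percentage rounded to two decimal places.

With a fixed labor force, u_{t+1} = u_t + s·(1−u_t) − f·u_t = u_t·(1−s−f) + s.
Here 1−s−f = 0.821 and s = 0.026.
u_1 = 0.089200 × 0.821 + 0.026 = 0.099233.
u_2 = 0.099233 × 0.821 + 0.026 = 0.107470.
u_3 = 0.107470 × 0.821 + 0.026 = 0.114233.
u_4 = 0.114233 × 0.821 + 0.026 = 0.119785.

Unemployment rate after four quarters ≈ 11.98%.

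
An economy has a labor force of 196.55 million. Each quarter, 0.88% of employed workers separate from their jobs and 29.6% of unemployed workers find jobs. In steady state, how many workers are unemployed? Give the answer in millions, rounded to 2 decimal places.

About 5.67 million are unemployed in steady state.

Steady-state unemployment rate u* = s/(s+f) = 0.88/(0.88+29.6) = 0.028871.
Unemployed = u* × labor force = 0.028871 × 196.55 ≈ 5.67 million.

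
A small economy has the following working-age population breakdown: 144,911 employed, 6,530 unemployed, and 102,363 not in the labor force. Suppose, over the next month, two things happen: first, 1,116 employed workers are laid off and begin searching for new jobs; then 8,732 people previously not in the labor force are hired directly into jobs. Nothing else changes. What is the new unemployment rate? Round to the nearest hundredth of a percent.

Initially, labor force = 144,911 + 6,530 = 151,441, so u = 6,530/151,441 = 4.31%.
After the first change, employed falls and unemployed rises by 1,116; labor force unchanged → E = 143,795, U = 7,646, labor force = 151,441.
After the second change, employed and labor force both rise by 8,732; unemployed unchanged → E = 152,527, U = 7,646, labor force = 160,173.
New unemployment rate = 7,646 / 160,173 = 4.77%.

New unemployment rate ≈ 4.77%.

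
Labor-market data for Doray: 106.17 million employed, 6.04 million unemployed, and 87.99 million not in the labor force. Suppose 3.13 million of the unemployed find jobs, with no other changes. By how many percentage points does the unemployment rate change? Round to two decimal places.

The unemployment rate changes by −2.79 percentage points.

Initially, labor force = 106.17 + 6.04 = 112.21 million, so u = 6.04/112.21 = 5.38%.
After the change, unemployed falls and employed rises by 3.13; labor force unchanged → E = 109.30, U = 2.91, labor force = 112.21 million.
New unemployment rate = 2.91 / 112.21 = 2.59%.
Change = 2.59% − 5.38% = −2.79 percentage points.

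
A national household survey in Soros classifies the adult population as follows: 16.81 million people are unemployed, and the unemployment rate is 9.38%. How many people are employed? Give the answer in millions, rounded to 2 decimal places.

Labor force = U / u = 16.81 / 0.0938 ≈ 179.21 million.
Employed = labor force − unemployed = 179.21 − 16.81 = 162.40 million.

About 162.40 million are employed.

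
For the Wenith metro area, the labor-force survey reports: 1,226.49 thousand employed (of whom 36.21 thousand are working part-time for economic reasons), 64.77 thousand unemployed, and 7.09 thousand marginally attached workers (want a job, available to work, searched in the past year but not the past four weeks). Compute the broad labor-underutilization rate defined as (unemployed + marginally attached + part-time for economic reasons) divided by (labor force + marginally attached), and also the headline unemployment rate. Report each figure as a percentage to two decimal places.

Labor force = 1,226.49 + 64.77 = 1,291.26 thousand.
Numerator = 64.77 + 7.09 + 36.21 = 108.07 thousand.
Denominator = 1,291.26 + 7.09 = 1,298.35 thousand.
Broad rate = 108.07 / 1,298.35 = 8.32%.
Headline unemployment rate = 64.77 / 1,291.26 = 5.02%.

Broad underutilization rate ≈ 8.32%; headline unemployment rate ≈ 5.02%.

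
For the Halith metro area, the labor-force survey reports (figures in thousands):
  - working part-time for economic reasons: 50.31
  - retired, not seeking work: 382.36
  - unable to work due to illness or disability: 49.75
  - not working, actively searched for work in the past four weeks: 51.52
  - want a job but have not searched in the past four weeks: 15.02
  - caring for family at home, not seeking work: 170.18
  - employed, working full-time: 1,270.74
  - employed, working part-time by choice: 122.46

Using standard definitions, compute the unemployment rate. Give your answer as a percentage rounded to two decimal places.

Unemployment rate ≈ 3.45%.

Employed = 50.31 + 1,270.74 + 122.46 = 1,443.51 thousand (anyone who worked, including part-time for economic reasons, counts as employed).
Unemployed = 51.52 thousand.
Labor force = 1,443.51 + 51.52 = 1,495.03 thousand.
Unemployment rate = 51.52 / 1,495.03 = 3.45%.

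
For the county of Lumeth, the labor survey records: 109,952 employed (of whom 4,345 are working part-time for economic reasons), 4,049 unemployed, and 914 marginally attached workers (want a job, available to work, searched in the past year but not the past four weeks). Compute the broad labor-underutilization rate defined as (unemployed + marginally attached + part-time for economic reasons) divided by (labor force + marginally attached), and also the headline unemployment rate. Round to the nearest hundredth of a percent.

Broad underutilization rate ≈ 8.10%; headline unemployment rate ≈ 3.55%.

Labor force = 109,952 + 4,049 = 114,001.
Numerator = 4,049 + 914 + 4,345 = 9,308.
Denominator = 114,001 + 914 = 114,915.
Broad rate = 9,308 / 114,915 = 8.10%.
Headline unemployment rate = 4,049 / 114,001 = 3.55%.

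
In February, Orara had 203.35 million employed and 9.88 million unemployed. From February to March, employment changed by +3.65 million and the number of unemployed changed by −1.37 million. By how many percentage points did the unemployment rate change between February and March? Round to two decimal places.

February: labor force = 203.35 + 9.88 = 213.23; u = 9.88/213.23 = 4.63%.
March: labor force = 207.00 + 8.51 = 215.51; u = 8.51/215.51 = 3.95%.
Change = 3.95% − 4.63% = −0.68 pp.

The unemployment rate changed by −0.68 percentage points.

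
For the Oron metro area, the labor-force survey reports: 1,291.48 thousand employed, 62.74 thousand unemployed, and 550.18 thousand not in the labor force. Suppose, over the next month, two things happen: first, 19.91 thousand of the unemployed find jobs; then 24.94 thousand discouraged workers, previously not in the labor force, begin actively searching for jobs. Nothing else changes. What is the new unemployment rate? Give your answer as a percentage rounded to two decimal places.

New unemployment rate ≈ 4.91%.

Initially, labor force = 1,291.48 + 62.74 = 1,354.22 thousand, so u = 62.74/1,354.22 = 4.63%.
After the first change, unemployed falls and employed rises by 19.91; labor force unchanged → E = 1,311.39, U = 42.83, labor force = 1,354.22 thousand.
After the second change, unemployed and labor force both rise by 24.94 → E = 1,311.39, U = 67.77, labor force = 1,379.16 thousand.
New unemployment rate = 67.77 / 1,379.16 = 4.91%.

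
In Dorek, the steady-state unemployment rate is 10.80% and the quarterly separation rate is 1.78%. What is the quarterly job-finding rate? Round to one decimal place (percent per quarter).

From u* = s/(s+f): f = s·(1−u)/u.
f = 1.78 × (1 − 0.1080) / 0.1080 = 1.5878 / 0.1080 ≈ 14.7% per quarter.

Job-finding rate ≈ 14.7% per quarter.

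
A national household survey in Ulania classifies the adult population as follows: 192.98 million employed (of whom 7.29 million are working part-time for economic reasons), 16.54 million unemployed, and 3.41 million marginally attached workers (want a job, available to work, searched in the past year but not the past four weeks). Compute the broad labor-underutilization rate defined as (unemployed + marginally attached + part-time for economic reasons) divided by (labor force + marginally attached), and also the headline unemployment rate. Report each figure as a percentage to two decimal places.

Broad underutilization rate ≈ 12.79%; headline unemployment rate ≈ 7.89%.

Labor force = 192.98 + 16.54 = 209.52 million.
Numerator = 16.54 + 3.41 + 7.29 = 27.24 million.
Denominator = 209.52 + 3.41 = 212.93 million.
Broad rate = 27.24 / 212.93 = 12.79%.
Headline unemployment rate = 16.54 / 209.52 = 7.89%.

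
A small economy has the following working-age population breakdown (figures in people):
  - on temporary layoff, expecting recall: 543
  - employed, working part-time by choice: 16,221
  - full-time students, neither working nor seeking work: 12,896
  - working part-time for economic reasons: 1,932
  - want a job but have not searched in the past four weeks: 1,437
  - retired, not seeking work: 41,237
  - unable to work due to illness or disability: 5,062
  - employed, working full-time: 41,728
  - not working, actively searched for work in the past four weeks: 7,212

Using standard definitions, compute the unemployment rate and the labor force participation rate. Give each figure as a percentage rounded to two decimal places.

Employed = 16,221 + 1,932 + 41,728 = 59,881 (anyone who worked, including part-time for economic reasons, counts as employed).
Unemployed = 543 + 7,212 = 7,755 (jobless and actively searching, or on temporary layoff).
Labor force = 59,881 + 7,755 = 67,636.
Not in labor force = 12,896 + 1,437 + 41,237 + 5,062 = 60,632 (those not working and not actively searching are outside the labor force — including those who want a job but have given up searching).
Civilian working-age population = 67,636 + 60,632 = 128,268.
Unemployment rate = 7,755 / 67,636 = 11.47%.
Labor force participation rate = 67,636 / 128,268 = 52.73%.

Unemployment rate ≈ 11.47%; labor force participation rate ≈ 52.73%.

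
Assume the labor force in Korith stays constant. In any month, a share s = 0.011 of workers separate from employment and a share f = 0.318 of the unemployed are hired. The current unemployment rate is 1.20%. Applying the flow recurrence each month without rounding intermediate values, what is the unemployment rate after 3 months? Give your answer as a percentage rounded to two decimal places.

Unemployment rate after three months ≈ 2.70%.

With a fixed labor force, u_{t+1} = u_t + s·(1−u_t) − f·u_t = u_t·(1−s−f) + s.
Here 1−s−f = 0.671 and s = 0.011.
u_1 = 0.012000 × 0.671 + 0.011 = 0.019052.
u_2 = 0.019052 × 0.671 + 0.011 = 0.023784.
u_3 = 0.023784 × 0.671 + 0.011 = 0.026959.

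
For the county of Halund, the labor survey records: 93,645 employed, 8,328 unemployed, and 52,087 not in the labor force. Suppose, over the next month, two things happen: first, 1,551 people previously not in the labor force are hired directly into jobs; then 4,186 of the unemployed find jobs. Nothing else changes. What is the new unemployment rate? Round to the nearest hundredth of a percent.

New unemployment rate ≈ 4.00%.

Initially, labor force = 93,645 + 8,328 = 101,973, so u = 8,328/101,973 = 8.17%.
After the first change, employed and labor force both rise by 1,551; unemployed unchanged → E = 95,196, U = 8,328, labor force = 103,524.
After the second change, unemployed falls and employed rises by 4,186; labor force unchanged → E = 99,382, U = 4,142, labor force = 103,524.
New unemployment rate = 4,142 / 103,524 = 4.00%.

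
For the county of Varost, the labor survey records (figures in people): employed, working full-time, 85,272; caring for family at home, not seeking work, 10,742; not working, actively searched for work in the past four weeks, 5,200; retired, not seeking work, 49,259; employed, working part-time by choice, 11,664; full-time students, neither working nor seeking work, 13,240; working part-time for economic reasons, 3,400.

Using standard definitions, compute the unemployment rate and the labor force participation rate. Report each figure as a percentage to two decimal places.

Employed = 85,272 + 11,664 + 3,400 = 100,336 (anyone who worked, including part-time for economic reasons, counts as employed).
Unemployed = 5,200.
Labor force = 100,336 + 5,200 = 105,536.
Not in labor force = 10,742 + 49,259 + 13,240 = 73,241 (those not working and not actively searching are outside the labor force).
Civilian working-age population = 105,536 + 73,241 = 178,777.
Unemployment rate = 5,200 / 105,536 = 4.93%.
Labor force participation rate = 105,536 / 178,777 = 59.03%.

Unemployment rate ≈ 4.93%; labor force participation rate ≈ 59.03%.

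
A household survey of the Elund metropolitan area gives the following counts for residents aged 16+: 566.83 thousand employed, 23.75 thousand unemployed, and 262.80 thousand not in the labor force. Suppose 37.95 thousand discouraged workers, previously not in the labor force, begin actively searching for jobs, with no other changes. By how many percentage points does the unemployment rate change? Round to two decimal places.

The unemployment rate changes by +5.80 percentage points.

Initially, labor force = 566.83 + 23.75 = 590.58 thousand, so u = 23.75/590.58 = 4.02%.
After the change, unemployed and labor force both rise by 37.95 → E = 566.83, U = 61.70, labor force = 628.53 thousand.
New unemployment rate = 61.70 / 628.53 = 9.82%.
Change = 9.82% − 4.02% = +5.80 percentage points.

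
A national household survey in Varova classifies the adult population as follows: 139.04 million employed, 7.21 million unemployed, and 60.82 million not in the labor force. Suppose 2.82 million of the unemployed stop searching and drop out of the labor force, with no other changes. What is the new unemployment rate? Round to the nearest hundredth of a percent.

New unemployment rate ≈ 3.06%.

Initially, labor force = 139.04 + 7.21 = 146.25 million, so u = 7.21/146.25 = 4.93%.
After the change, unemployed and labor force both fall by 2.82 → E = 139.04, U = 4.39, labor force = 143.43 million.
New unemployment rate = 4.39 / 143.43 = 3.06%.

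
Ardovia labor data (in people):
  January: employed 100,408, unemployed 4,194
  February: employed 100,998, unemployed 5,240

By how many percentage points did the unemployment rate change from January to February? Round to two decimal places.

January: labor force = 100,408 + 4,194 = 104,602; u = 4,194/104,602 = 4.01%.
February: labor force = 100,998 + 5,240 = 106,238; u = 5,240/106,238 = 4.93%.
Change = 4.93% − 4.01% = +0.92 pp.

The unemployment rate changed by +0.92 percentage points.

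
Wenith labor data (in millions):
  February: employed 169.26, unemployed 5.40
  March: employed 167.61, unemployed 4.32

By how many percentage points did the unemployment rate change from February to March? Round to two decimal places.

The unemployment rate changed by −0.58 percentage points.

February: labor force = 169.26 + 5.40 = 174.66; u = 5.40/174.66 = 3.09%.
March: labor force = 167.61 + 4.32 = 171.93; u = 4.32/171.93 = 2.51%.
Change = 2.51% − 3.09% = −0.58 pp.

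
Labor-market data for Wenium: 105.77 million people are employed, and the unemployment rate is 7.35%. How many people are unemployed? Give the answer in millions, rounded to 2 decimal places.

About 8.39 million are unemployed.

Let U be the number unemployed. The labor force is E + U, and U/(E+U) = 0.0735.
So U = 0.0735 × 105.77 / (1 − 0.0735) = 7.7741 / 0.9265 ≈ 8.39 million.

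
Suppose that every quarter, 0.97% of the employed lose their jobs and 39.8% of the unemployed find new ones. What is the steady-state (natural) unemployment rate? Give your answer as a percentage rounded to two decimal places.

Steady-state unemployment rate ≈ 2.38%.

At steady state the flows balance: s·E = f·U, so U/(E+U) = s/(s+f).
u* = 0.97 / (0.97 + 39.8) = 0.97 / 40.77 = 2.38%.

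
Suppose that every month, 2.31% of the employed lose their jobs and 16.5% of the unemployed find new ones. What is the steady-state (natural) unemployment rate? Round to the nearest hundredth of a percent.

At steady state the flows balance: s·E = f·U, so U/(E+U) = s/(s+f).
u* = 2.31 / (2.31 + 16.5) = 2.31 / 18.81 = 12.28%.

Steady-state unemployment rate ≈ 12.28%.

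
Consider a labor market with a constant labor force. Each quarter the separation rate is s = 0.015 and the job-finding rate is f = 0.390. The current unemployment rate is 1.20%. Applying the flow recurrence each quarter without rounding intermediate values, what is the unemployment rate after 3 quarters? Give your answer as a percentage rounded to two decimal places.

Unemployment rate after three quarters ≈ 3.18%.

With a fixed labor force, u_{t+1} = u_t + s·(1−u_t) − f·u_t = u_t·(1−s−f) + s.
Here 1−s−f = 0.595 and s = 0.015.
u_1 = 0.012000 × 0.595 + 0.015 = 0.022140.
u_2 = 0.022140 × 0.595 + 0.015 = 0.028173.
u_3 = 0.028173 × 0.595 + 0.015 = 0.031763.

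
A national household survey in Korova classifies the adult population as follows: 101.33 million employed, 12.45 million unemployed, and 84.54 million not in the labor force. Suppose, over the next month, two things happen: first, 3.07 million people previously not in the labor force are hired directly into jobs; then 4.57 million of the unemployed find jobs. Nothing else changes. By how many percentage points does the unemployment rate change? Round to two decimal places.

Initially, labor force = 101.33 + 12.45 = 113.78 million, so u = 12.45/113.78 = 10.94%.
After the first change, employed and labor force both rise by 3.07; unemployed unchanged → E = 104.40, U = 12.45, labor force = 116.85 million.
After the second change, unemployed falls and employed rises by 4.57; labor force unchanged → E = 108.97, U = 7.88, labor force = 116.85 million.
New unemployment rate = 7.88 / 116.85 = 6.74%.
Change = 6.74% − 10.94% = −4.20 percentage points.

The unemployment rate changes by −4.20 percentage points.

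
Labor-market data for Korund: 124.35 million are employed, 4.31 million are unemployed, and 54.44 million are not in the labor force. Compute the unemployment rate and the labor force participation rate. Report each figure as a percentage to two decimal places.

Labor force = employed + unemployed = 124.35 + 4.31 = 128.66 million.
Working-age population = 128.66 + 54.44 = 183.10 million.
Unemployment rate = 4.31 / 128.66 = 3.35%.
Labor force participation rate = 128.66 / 183.10 = 70.27%.

Unemployment rate ≈ 3.35%; labor force participation rate ≈ 70.27%.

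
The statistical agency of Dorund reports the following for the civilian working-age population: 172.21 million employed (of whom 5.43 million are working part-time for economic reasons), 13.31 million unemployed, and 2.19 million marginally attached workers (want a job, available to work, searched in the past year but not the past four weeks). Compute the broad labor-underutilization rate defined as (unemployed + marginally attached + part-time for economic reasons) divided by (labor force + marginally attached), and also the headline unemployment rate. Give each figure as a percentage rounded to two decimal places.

Broad underutilization rate ≈ 11.15%; headline unemployment rate ≈ 7.17%.

Labor force = 172.21 + 13.31 = 185.52 million.
Numerator = 13.31 + 2.19 + 5.43 = 20.93 million.
Denominator = 185.52 + 2.19 = 187.71 million.
Broad rate = 20.93 / 187.71 = 11.15%.
Headline unemployment rate = 13.31 / 185.52 = 7.17%.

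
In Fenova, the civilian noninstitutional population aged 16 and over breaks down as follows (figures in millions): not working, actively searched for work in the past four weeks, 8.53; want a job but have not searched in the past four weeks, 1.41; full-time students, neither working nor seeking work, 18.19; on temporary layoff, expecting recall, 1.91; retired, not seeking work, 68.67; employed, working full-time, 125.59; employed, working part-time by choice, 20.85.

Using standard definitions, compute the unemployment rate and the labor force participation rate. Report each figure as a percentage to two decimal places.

Unemployment rate ≈ 6.65%; labor force participation rate ≈ 63.99%.

Employed = 125.59 + 20.85 = 146.44 million.
Unemployed = 8.53 + 1.91 = 10.44 million (jobless and actively searching, or on temporary layoff).
Labor force = 146.44 + 10.44 = 156.88 million.
Not in labor force = 1.41 + 18.19 + 68.67 = 88.27 million (those not working and not actively searching are outside the labor force — including those who want a job but have given up searching).
Civilian working-age population = 156.88 + 88.27 = 245.15 million.
Unemployment rate = 10.44 / 156.88 = 6.65%.
Labor force participation rate = 156.88 / 245.15 = 63.99%.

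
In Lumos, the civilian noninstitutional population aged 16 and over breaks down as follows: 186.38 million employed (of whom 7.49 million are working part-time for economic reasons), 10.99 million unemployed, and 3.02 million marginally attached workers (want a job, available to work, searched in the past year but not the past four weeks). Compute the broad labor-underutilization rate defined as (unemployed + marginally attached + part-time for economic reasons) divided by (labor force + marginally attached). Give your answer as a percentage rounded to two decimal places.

Labor force = 186.38 + 10.99 = 197.37 million.
Numerator = 10.99 + 3.02 + 7.49 = 21.50 million.
Denominator = 197.37 + 3.02 = 200.39 million.
Broad rate = 21.50 / 200.39 = 10.73%.

Broad underutilization rate ≈ 10.73%.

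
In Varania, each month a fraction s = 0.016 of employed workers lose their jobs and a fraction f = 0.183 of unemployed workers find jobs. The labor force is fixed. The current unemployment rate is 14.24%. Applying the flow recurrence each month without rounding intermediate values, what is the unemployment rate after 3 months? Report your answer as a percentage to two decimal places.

Unemployment rate after three months ≈ 11.23%.

With a fixed labor force, u_{t+1} = u_t + s·(1−u_t) − f·u_t = u_t·(1−s−f) + s.
Here 1−s−f = 0.801 and s = 0.016.
u_1 = 0.142400 × 0.801 + 0.016 = 0.130062.
u_2 = 0.130062 × 0.801 + 0.016 = 0.120180.
u_3 = 0.120180 × 0.801 + 0.016 = 0.112264.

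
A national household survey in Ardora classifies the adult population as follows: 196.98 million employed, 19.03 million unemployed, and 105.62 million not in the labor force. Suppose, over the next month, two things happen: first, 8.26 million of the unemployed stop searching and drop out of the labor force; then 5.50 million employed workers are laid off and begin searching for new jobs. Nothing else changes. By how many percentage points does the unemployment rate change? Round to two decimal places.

Initially, labor force = 196.98 + 19.03 = 216.01 million, so u = 19.03/216.01 = 8.81%.
After the first change, unemployed and labor force both fall by 8.26 → E = 196.98, U = 10.77, labor force = 207.75 million.
After the second change, employed falls and unemployed rises by 5.50; labor force unchanged → E = 191.48, U = 16.27, labor force = 207.75 million.
New unemployment rate = 16.27 / 207.75 = 7.83%.
Change = 7.83% − 8.81% = −0.98 percentage points.

The unemployment rate changes by −0.98 percentage points.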